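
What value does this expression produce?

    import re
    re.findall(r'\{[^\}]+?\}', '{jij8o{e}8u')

Walking the string: at [0:9] → '{jij8o{e}'.
With no groups in the pattern, `findall` gives back each whole match — 1 here.

['{jij8o{e}']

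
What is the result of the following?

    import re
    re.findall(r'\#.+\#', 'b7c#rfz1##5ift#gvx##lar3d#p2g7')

Scanning left to right: at [3:26] → '#rfz1##5ift#gvx##lar3d#'.
`findall` yields the raw match text (1 of them) because the pattern has no groups.

['#rfz1##5ift#gvx##lar3d#']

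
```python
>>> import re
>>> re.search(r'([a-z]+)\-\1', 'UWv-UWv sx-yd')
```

`\1` has to match the exact text group 1 already captured.
`search` walks the string left to right and returns the first match it finds.
Here the pattern never matches, so the call returns None.

None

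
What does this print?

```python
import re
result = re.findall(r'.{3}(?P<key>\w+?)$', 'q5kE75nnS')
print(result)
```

['E75nnS']

The pattern matches exactly 3 of any character; then one or more of a word character (lazy) (captured as 'key'); then anchored at the end.
Scanning left to right: at [0:9] match 'q5kE75nnS', group 1 = 'E75nnS'.
One capturing group, so `findall` returns just the captured substring from the one match — 1 in all.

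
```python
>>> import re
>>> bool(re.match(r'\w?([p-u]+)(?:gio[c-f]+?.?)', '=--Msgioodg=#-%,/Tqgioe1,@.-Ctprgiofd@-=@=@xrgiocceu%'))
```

False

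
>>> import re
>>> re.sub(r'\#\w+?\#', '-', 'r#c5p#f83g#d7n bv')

'r-f83g#d7n bv'

Matches: at [1:6] → '#c5p#'.
Every occurrence is swapped for '-'.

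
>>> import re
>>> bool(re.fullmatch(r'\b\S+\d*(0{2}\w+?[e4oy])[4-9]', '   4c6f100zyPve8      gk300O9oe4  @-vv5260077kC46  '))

False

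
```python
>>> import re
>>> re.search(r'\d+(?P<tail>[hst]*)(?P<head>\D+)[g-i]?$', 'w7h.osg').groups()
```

('h', '.osg')

The match spans [1:7] → '7h.osg'.
Captured: group 1 = 'h', group 2 = '.osg'.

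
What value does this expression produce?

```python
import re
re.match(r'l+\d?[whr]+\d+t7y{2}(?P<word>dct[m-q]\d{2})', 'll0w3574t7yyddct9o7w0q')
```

The pattern matches one or more of a literal 'l', then optionally a digit; then one or more of one of [whr]; then one or more of a digit, then the literal 't7', then exactly 2 of the literal 'y'; then the literal 'dct', then a character in [m-q], then exactly 2 of a digit (captured as 'word').
`match` is anchored at position 0; if the pattern doesn't fit there, it returns None.
Here the string doesn't start with a match, so the call returns None.

None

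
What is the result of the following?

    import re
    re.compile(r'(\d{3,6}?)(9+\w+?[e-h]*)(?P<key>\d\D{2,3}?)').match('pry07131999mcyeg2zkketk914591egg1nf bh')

None

The pattern matches 3 to 6 of a digit (lazy) (captured); then one or more of the literal '9', then one or more of a word character (lazy), then zero or more of a character in [e-h] (captured); then a digit, then 2 to 3 of a non-digit (lazy) (captured as 'key').
`match` is anchored at position 0; if the pattern doesn't fit there, it returns None.
Here position 0 doesn't satisfy it, so the call returns None.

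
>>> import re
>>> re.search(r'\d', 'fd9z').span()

(2, 3)

The match spans [2:3] → '9'.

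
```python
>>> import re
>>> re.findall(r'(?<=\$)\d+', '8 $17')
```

['17']

Lookahead/lookbehind check context without consuming it, so the matched span excludes the asserted characters.
Scanning left to right: at [3:5] → '17'.
Since nothing is captured, `findall` lists the 1 matched substring directly.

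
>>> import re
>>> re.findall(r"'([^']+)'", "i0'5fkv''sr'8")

`findall` collects group 1 from each match (2 total).

['5fkv', 'sr']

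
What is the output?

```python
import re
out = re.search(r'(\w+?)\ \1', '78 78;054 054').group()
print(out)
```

`\1` has to match the exact text group 1 already captured.
`re.search` tries every starting position until one works.
The match spans [0:5] → '78 78'.
Captured: group 1 = '78'.

78 78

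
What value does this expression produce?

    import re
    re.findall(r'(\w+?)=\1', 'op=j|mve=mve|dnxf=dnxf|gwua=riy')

`\1` has to match the exact text group 1 already captured.
Because there's exactly one group, `findall` drops the full match and keeps group 1 from each hit.

['mve', 'dnxf']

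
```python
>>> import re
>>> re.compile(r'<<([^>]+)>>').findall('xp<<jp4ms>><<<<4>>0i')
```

Matches: at [2:11] match '<<jp4ms>>', group 1 = 'jp4ms'; at [11:18] match '<<<<4>>', group 1 = '<<4'.
One capturing group, so `findall` returns just the captured substring from each match — 2 in all.

['jp4ms', '<<4']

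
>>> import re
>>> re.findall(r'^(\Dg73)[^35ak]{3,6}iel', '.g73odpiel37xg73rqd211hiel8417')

The pattern matches anchored at the start of the string; then a non-digit, then the literal 'g73' (captured); then 3 to 6 of any character except [35ak], then the literal 'iel'.
One capturing group, so `findall` returns just the captured substring from the one match — 1 in all.

['.g73']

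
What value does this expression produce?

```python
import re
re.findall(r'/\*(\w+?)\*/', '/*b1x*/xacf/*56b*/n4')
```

['b1x', '56b']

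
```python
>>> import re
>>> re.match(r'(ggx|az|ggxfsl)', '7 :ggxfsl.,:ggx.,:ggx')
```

None

`re.match` only tries the pattern at the start of the string.
Here the string doesn't start with a match, so the call returns None.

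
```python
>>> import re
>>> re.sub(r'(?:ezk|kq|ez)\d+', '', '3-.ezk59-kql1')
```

'3-.-kql1'

Every occurrence is swapped for ''.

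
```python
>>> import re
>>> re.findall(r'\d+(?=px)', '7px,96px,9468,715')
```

['7', '96']

Because the assertion is zero-width, the text it checks is not consumed and won't appear in the result.
Matches: at [0:1] → '7'; at [4:6] → '96'.
With no groups in the pattern, `findall` gives back each whole match — 2 here.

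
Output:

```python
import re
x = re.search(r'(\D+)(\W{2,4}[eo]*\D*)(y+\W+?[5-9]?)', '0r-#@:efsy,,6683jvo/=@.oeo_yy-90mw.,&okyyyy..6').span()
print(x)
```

(1, 11)

The pattern matches one or more of a non-digit (captured); then 2 to 4 of a non-word character, then zero or more of one of [eo], then zero or more of a non-digit (captured); then one or more of the literal 'y', then one or more of a non-word character (lazy), then optionally a character in [5-9] (captured).
A non-greedy quantifier consumes as few characters as it can — just enough that the remainder of the pattern still matches from where it stops; whatever follows it matches normally.
`re.search` tries every starting position until one works.
The match spans [1:11] → 'r-#@:efsy,'.
Captured: group 1 = 'r-#', group 2 = '@:efs', group 3 = 'y,'.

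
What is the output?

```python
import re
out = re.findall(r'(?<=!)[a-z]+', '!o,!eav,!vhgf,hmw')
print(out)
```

['o', 'eav', 'vhgf']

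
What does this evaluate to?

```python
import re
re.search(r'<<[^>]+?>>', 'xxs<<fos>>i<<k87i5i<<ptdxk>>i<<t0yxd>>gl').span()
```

`re.search` tries every starting position until one works.
The match spans [3:10] → '<<fos>>'.

(3, 10)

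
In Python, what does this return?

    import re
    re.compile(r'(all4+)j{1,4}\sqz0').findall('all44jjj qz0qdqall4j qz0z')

['all44', 'all4']

Pattern: the literal 'all', then one or more of a literal '4' (captured); then 1 to 4 of a literal 'j', then whitespace, then the literal 'qz0'.
Walking the string: at [0:12] match 'all44jjj qz0', group 1 = 'all44'; at [15:24] match 'all4j qz0', group 1 = 'all4'.
One capturing group, so `findall` returns just the captured substring from each match — 2 in all.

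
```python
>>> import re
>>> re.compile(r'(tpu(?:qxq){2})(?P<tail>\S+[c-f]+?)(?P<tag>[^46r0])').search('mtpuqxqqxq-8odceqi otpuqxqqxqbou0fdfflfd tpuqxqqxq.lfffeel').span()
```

This matches the literal 'tpu', then the literal 'qxq' repeated 2 times (captured); then one or more of a non-whitespace character, then one or more of a character in [c-f] (lazy) (captured as 'tail'); then any character except [46r0] (captured as 'tag').
The match spans [1:17] → 'tpuqxqqxq-8odceq'.

(1, 17)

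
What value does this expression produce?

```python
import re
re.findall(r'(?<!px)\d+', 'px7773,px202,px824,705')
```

['773', '02', '24', '705']

`(?!…)`/`(?<!…)` only lets a position through if the neighbouring text does NOT match; no characters are consumed.
Walking the string: at [3:6] → '773'; at [10:12] → '02'; at [16:18] → '24'; at [19:22] → '705'.
`findall` yields the raw match text (4 of them) because the pattern has no groups.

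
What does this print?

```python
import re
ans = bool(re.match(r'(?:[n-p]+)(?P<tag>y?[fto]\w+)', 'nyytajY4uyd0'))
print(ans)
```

False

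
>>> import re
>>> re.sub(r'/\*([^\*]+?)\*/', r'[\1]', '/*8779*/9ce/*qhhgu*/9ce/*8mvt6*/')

'[8779]9ce[qhhgu]9ce[8mvt6]'

Matches: at [0:8] → '/*8779*/'; at [11:20] → '/*qhhgu*/'; at [23:32] → '/*8mvt6*/'.
The replacement refers to a captured group, so each match is rewritten using its own captured text.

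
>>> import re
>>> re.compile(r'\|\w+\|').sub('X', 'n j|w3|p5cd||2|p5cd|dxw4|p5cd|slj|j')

'n jXp5cd|Xp5cdXp5cdXj'

Matches: at [3:7] → '|w3|'; at [12:15] → '|2|'; at [19:25] → '|dxw4|'; at [29:34] → '|slj|'.
Each match is replaced by 'X'.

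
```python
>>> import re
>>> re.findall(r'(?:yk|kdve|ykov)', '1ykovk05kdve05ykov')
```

Alternation tries branches left to right and keeps the first one that lets the overall match succeed at that position.
Scanning left to right: at [1:3] → 'yk'; at [8:12] → 'kdve'; at [14:16] → 'yk'.
With no groups in the pattern, `findall` gives back each whole match — 3 here.

['yk', 'kdve', 'yk']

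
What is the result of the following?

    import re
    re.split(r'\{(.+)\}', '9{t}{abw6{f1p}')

['9', 't}{abw6{f1p', '']

Because the pattern has a capturing group, `split` also inserts each captured text between the pieces.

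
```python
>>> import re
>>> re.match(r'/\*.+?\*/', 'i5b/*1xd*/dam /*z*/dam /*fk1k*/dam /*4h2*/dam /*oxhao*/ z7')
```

`re.match` won't scan ahead — the pattern has to work from the very first character.
Here position 0 doesn't satisfy it, so the call returns None.

None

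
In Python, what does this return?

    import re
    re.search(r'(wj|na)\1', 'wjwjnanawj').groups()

('wj',)

After group 1 captures some text, `\1` only succeeds where that same text appears again.
`re.search` scans for the first position where the pattern succeeds.
The match spans [0:4] → 'wjwj'.
Captured: group 1 = 'wj'.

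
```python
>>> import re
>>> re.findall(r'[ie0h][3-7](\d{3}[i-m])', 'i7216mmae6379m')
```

['216m', '379m']

The pattern matches one of [ie0h], then a character in [3-7]; then exactly 3 of a digit, then a character in [i-m] (captured).
`findall` collects group 1 from each match (2 total).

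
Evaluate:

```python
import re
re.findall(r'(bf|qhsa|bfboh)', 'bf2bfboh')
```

['bf', 'bf']

The regex engine tests alternatives in the order written; an earlier branch that matches wins even if a later one would match more.
Scanning left to right: at [0:2] match 'bf', group 1 = 'bf'; at [3:5] match 'bf', group 1 = 'bf'.
`findall` collects group 1 from each match (2 total).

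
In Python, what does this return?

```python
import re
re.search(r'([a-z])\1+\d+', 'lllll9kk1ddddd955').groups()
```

('l',)

After group 1 captures some text, `\1` only succeeds where that same text appears again.
Unlike `match`, `search` isn't anchored — it looks for the pattern anywhere in the string.
The match spans [0:6] → 'lllll9'.
Captured: group 1 = 'l'.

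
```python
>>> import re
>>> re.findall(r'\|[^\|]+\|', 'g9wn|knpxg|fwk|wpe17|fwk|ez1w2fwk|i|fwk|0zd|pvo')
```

['|knpxg|', '|wpe17|', '|ez1w2fwk|', '|fwk|']

No capturing groups, so `findall` returns the 4 full match strings.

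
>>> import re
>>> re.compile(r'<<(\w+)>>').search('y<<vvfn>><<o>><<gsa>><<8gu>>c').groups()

The match spans [1:9] → '<<vvfn>>'.
Captured: group 1 = 'vvfn'.

('vvfn',)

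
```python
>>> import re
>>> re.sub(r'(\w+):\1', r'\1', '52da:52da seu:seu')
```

A backreference is literal: `\1` must see the identical characters the first group matched.
Matches: at [0:9] → '52da:52da'; at [10:17] → 'seu:seu'.
`\1` in the replacement pulls in group 1's text for each match.

'52da seu'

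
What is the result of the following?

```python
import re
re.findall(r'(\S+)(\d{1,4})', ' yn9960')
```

Pattern: one or more of a non-whitespace character (captured); then 1 to 4 of a digit (captured).
2 groups means the one result is a tuple of 2 captured strings — 1 here.

[('yn996', '0')]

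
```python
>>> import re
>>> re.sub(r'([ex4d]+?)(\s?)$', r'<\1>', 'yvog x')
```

This matches one or more of one of [ex4d] (lazy) (captured); then optionally whitespace (captured); then anchored at the end.
Each match is replaced using the text its own group 1 captured.

'yvog <x>'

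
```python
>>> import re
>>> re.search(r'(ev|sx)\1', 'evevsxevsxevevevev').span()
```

(0, 4)

`\1` is not a pattern — it's the concrete string captured by group 1, re-applied verbatim.
The match spans [0:4] → 'evev'.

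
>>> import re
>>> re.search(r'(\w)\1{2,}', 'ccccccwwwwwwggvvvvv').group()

'cccccc'

`\1` has to match the exact text group 1 already captured.
Unlike `match`, `search` isn't anchored — it looks for the pattern anywhere in the string.
The match spans [0:6] → 'cccccc'.
Captured: group 1 = 'c'.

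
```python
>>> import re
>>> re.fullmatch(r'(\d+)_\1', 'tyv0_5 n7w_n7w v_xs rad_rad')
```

None

`re.fullmatch` requires the pattern to consume the entire string.
Here the pattern can't cover the whole string, so the call returns None.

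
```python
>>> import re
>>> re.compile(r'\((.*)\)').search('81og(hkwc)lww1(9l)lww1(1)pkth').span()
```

The match spans [4:25] → '(hkwc)lww1(9l)lww1(1)'.

(4, 25)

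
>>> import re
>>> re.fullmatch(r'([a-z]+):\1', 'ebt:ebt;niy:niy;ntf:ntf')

None

`re.fullmatch` requires the pattern to consume the entire string.
Here there's no way to consume every character, so the call returns None.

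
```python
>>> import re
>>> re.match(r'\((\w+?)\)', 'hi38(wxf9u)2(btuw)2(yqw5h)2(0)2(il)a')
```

With `match`, the pattern is implicitly anchored at the beginning.
Here the string doesn't start with a match, so the call returns None.

None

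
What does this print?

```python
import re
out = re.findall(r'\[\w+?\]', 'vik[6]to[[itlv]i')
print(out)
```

['[6]', '[itlv]']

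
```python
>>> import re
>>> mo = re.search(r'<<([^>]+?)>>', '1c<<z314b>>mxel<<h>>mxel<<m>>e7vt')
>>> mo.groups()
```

`re.search` tries every starting position until one works.
The match spans [2:11] → '<<z314b>>'.
Captured: group 1 = 'z314b'.

('z314b',)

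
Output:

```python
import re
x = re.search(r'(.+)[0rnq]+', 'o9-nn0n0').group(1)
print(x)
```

The match spans [0:8] → 'o9-nn0n0'.
Captured: group 1 = 'o9-nn0n'.

o9-nn0n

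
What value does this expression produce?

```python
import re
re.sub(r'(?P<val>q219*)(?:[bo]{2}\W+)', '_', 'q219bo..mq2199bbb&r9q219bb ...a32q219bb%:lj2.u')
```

Pattern: the literal 'q21', then zero or more of the literal '9' (captured as 'val'); then exactly 2 of one of [bo], then one or more of a non-word character (non-capturing group).
Matches: at [0:8] → 'q219bo..'; at [20:30] → 'q219bb ...'; at [33:41] → 'q219bb%:'.
`sub` substitutes '_' at each match site.

'_mq2199bbb&r9_a32_lj2.u'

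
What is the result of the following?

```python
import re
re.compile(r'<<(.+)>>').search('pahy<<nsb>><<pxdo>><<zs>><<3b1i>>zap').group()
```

`re.search` tries every starting position until one works.
The match spans [4:33] → '<<nsb>><<pxdo>><<zs>><<3b1i>>'.
Captured: group 1 = 'nsb>><<pxdo>><<zs>><<3b1i'.

'<<nsb>><<pxdo>><<zs>><<3b1i>>'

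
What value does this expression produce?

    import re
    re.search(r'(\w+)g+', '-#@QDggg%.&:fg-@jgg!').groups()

('QDgg',)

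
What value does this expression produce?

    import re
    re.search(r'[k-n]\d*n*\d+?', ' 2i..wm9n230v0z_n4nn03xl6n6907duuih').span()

Pattern: a character in [k-n]; then zero or more of a digit, then zero or more of a literal 'n', then one or more of a digit (lazy).
A non-greedy quantifier consumes as few characters as it can — just enough that the remainder of the pattern still matches from where it stops; whatever follows it matches normally.
`search` walks the string left to right and returns the first match it finds.
The match spans [6:10] → 'm9n2'.

(6, 10)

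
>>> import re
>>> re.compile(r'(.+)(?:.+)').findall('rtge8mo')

The pattern matches one or more of any character (captured); then one or more of any character (non-capturing group).
Scanning left to right: at [0:7] match 'rtge8mo', group 1 = 'rtge8m'.
With a single group, `findall` returns only what that group captured — 1 item.

['rtge8m']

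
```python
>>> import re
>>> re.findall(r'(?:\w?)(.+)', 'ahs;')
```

This matches optionally a word character (non-capturing group); then one or more of any character (captured).
Walking the string: at [0:4] match 'ahs;', group 1 = 'hs;'.
With a single group, `findall` returns only what that group captured — 1 item.

['hs;']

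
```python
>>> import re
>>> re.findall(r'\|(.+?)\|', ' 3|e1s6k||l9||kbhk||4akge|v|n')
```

['e1s6k', 'l9', 'kbhk', '4akge']

A non-greedy quantifier consumes as few characters as it can — just enough that the remainder of the pattern still matches from where it stops; whatever follows it matches normally.
Scanning left to right: at [2:9] match '|e1s6k|', group 1 = 'e1s6k'; at [9:13] match '|l9|', group 1 = 'l9'; at [13:19] match '|kbhk|', group 1 = 'kbhk'; at [19:26] match '|4akge|', group 1 = '4akge'.
Because there's exactly one group, `findall` drops the full match and keeps group 1 from each hit.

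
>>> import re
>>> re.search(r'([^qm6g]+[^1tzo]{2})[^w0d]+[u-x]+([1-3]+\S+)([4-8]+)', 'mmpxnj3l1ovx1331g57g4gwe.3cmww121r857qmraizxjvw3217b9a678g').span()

The pattern matches one or more of any character except [qm6g], then exactly 2 of any character except [1tzo] (captured); then one or more of any character except [w0d], then one or more of a character in [u-x]; then one or more of a character in [1-3], then one or more of a non-whitespace character (captured); then one or more of a character in [4-8] (captured).
`re.search` scans for the first position where the pattern succeeds.
The match spans [2:57] → 'pxnj3l1ovx1331g57g4gwe.3cmww121r857qmraizxjvw3217b9a678'.
Captured: group 1 = 'pxnj3l', group 2 = '1331g57g4gwe.3cmww121r857qmraizxjvw3217b9a67', group 3 = '8'.

(2, 57)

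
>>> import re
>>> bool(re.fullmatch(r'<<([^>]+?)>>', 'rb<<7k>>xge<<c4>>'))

False

`re.fullmatch` requires the pattern to consume the entire string.
Here the string isn't matched end-to-end, so the call returns None, and `bool(None)` is False.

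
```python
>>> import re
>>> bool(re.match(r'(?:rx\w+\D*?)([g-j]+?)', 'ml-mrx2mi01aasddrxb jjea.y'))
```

False

This matches the literal 'rx', then one or more of a word character, then zero or more of a non-digit (lazy) (non-capturing group); then one or more of a character in [g-j] (lazy) (captured).
With `match`, the pattern is implicitly anchored at the beginning.
Here the pattern fails at index 0, so the call returns None, and `bool(None)` is False.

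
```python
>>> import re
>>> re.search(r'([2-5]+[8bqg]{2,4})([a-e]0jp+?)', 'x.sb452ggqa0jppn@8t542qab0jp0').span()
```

(4, 14)

Pattern: one or more of a character in [2-5], then 2 to 4 of one of [8bqg] (captured); then a character in [a-e], then the literal '0j', then one or more of the literal 'p' (lazy) (captured).
Unlike `match`, `search` isn't anchored — it looks for the pattern anywhere in the string.
The match spans [4:14] → '452ggqa0jp'.
Captured: group 1 = '452ggq', group 2 = 'a0jp'.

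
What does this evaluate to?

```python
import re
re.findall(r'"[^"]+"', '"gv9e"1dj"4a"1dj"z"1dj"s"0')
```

Scanning left to right: at [0:6] → '"gv9e"'; at [9:13] → '"4a"'; at [16:19] → '"z"'; at [22:25] → '"s"'.
No capturing groups, so `findall` returns the 4 full match strings.

['"gv9e"', '"4a"', '"z"', '"s"']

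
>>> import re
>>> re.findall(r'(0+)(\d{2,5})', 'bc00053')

[('000', '53')]

Pattern: one or more of a literal '0' (captured); then 2 to 5 of a digit (captured).
Matches: at [2:7] match '00053', groups = ('000', '53').
With 2 capturing groups, `findall` returns a 2-tuple per match.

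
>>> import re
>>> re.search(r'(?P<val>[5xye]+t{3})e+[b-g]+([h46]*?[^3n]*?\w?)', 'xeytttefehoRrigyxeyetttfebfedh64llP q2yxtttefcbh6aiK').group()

A non-greedy quantifier consumes as few characters as it can — just enough that the remainder of the pattern still matches from where it stops; whatever follows it matches normally.
The match spans [0:10] → 'xeytttefeh'.

'xeytttefeh'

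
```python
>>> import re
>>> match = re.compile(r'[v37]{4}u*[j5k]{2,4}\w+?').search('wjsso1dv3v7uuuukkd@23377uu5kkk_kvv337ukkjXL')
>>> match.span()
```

(7, 18)

This matches exactly 4 of one of [v37], then zero or more of the literal 'u', then 2 to 4 of one of [j5k]; then one or more of a word character (lazy).
`re.search` scans for the first position where the pattern succeeds.
The match spans [7:18] → 'v3v7uuuukkd'.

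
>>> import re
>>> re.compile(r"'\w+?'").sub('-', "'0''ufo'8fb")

Matches: at [0:3] → "'0'"; at [3:8] → "'ufo'".
Each match is replaced by '-'.

'--8fb'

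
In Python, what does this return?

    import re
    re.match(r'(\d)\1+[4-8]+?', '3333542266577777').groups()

('3',)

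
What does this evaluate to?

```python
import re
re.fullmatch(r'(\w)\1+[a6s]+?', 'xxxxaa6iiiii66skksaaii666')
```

None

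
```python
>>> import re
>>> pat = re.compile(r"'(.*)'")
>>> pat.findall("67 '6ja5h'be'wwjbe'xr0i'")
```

["6ja5h'be'wwjbe'xr0i"]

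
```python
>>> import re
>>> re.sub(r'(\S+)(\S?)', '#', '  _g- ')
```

Pattern: one or more of a non-whitespace character (captured); then optionally a non-whitespace character (captured).
Matches: at [2:5] → '_g-'.
Each match is replaced by '#'.

'  # '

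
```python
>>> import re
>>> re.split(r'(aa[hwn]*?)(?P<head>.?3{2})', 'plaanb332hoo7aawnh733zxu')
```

['pl', 'aan', 'b33', '2hoo7', 'aawnh', '733', 'zxu']

This matches the literal 'aa', then zero or more of one of [hwn] (lazy) (captured); then optionally any character, then exactly 2 of a literal '3' (captured as 'head').
The group in the pattern means `split` returns the separators' captures alongside the pieces.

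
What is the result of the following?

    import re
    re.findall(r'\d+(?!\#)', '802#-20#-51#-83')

['80', '2', '5', '83']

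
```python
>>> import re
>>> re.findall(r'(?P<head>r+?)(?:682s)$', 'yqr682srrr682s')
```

['rrr']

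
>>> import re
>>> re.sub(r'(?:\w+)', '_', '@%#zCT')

'@%#_'

`sub` substitutes '_' at each match site.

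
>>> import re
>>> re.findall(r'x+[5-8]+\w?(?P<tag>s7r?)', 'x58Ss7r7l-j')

The pattern matches one or more of a literal 'x'; then one or more of a character in [5-8], then optionally a word character; then the literal 's7', then optionally a literal 'r' (captured as 'tag').
Walking the string: at [0:7] match 'x58Ss7r', group 1 = 's7r'.
With a single group, `findall` returns only what that group captured — 1 item.

['s7r']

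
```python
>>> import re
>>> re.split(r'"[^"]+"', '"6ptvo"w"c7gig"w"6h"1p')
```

['', 'w', 'w', '1p']

Matches to split on: at [0:7] → '"6ptvo"'; at [8:15] → '"c7gig"'; at [16:20] → '"6h"'.
Splitting on the pattern gives 4 pieces.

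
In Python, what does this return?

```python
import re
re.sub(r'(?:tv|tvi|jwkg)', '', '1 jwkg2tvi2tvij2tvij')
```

'1 2i2ij2ij'

Branches in `(...|...)` are attempted left-to-right; the first branch that allows the whole pattern to succeed is taken.
Matches: at [2:6] → 'jwkg'; at [7:9] → 'tv'; at [11:13] → 'tv'; at [16:18] → 'tv'.
Each match is replaced by ''.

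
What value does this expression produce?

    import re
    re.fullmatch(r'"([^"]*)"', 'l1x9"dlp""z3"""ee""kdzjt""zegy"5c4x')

None

`fullmatch` succeeds only if the pattern covers the string from start to end.
Here the pattern can't cover the whole string, so the call returns None.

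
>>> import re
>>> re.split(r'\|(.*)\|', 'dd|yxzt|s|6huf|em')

Because the pattern has a capturing group, `split` also inserts each captured text between the pieces.

['dd', 'yxzt|s|6huf', 'em']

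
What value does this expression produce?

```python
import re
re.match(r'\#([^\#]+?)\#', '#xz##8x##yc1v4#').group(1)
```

'xz'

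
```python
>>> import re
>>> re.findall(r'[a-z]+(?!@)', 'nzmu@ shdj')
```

['nzm', 'shdj']

The negative lookaround is zero-width — it rules out positions where the adjacent text would match, without consuming anything.
With no groups in the pattern, `findall` gives back each whole match — 2 here.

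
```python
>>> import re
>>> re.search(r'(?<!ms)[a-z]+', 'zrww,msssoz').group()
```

The negative lookaround is zero-width — it rules out positions where the adjacent text would match, without consuming anything.
The match spans [0:4] → 'zrww'.

'zrww'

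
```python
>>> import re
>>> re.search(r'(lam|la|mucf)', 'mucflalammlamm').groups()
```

('mucf',)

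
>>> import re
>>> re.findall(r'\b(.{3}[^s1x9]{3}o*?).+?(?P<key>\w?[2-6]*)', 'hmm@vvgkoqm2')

[('hmm@vv', 'k')]

This matches a word boundary (`\b`, zero-width); then exactly 3 of any character, then exactly 3 of any character except [s1x9], then zero or more of the literal 'o' (lazy) (captured); then one or more of any character (lazy); then optionally a word character, then zero or more of a character in [2-6] (captured as 'key').
The `?` after the quantifier makes it lazy — it takes as little as possible before letting the rest of the pattern try.
Matches: at [0:8] match 'hmm@vvgk', groups = ('hmm@vv', 'k').
Multiple groups make `findall` return tuples — one 2-tuple for the one match.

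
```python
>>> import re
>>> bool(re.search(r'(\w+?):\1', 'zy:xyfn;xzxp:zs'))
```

`\1` is not a pattern — it's the concrete string captured by group 1, re-applied verbatim.
Here no position works, so the call returns None, and `bool(None)` is False.

False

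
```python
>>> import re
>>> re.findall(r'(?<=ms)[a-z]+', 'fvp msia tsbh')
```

The `(?=…)`/`(?<=…)` assertion just peeks at neighbouring text; it doesn't advance the match position.
With no groups in the pattern, `findall` gives back each whole match — 1 here.

['ia']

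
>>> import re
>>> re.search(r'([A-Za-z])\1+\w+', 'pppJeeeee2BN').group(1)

'p'

The match spans [0:12] → 'pppJeeeee2BN'.
Captured: group 1 = 'p'.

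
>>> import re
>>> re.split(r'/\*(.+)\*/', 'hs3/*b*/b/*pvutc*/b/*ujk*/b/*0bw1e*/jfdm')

['hs3', 'b*/b/*pvutc*/b/*ujk*/b/*0bw1e', 'jfdm']

The group in the pattern means `split` returns the separators' captures alongside the pieces.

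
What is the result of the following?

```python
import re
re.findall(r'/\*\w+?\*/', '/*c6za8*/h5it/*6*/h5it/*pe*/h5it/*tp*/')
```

`findall` yields the raw match text (4 of them) because the pattern has no groups.

['/*c6za8*/', '/*6*/', '/*pe*/', '/*tp*/']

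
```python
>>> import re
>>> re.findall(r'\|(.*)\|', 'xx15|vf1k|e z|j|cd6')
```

['vf1k|e z|j']

One capturing group, so `findall` returns just the captured substring from the one match — 1 in all.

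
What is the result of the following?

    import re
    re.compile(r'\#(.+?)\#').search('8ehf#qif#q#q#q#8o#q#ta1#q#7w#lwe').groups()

('qif',)

The match spans [4:9] → '#qif#'.
Captured: group 1 = 'qif'.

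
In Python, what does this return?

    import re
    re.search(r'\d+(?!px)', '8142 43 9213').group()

'8142'

A negative assertion filters positions out without eating any characters.
Unlike `match`, `search` isn't anchored — it looks for the pattern anywhere in the string.
The match spans [0:4] → '8142'.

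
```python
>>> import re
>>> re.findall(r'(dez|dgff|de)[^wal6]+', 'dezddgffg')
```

Branches in `(...|...)` are attempted left-to-right; the first branch that allows the whole pattern to succeed is taken.
Scanning left to right: at [0:9] match 'dezddgffg', group 1 = 'dez'.
With a single group, `findall` returns only what that group captured — 1 item.

['dez']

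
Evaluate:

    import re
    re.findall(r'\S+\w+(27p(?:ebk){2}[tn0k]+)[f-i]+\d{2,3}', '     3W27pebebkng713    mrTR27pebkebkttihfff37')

One capturing group, so `findall` returns just the captured substring from the one match — 1 in all.

['27pebkebktt']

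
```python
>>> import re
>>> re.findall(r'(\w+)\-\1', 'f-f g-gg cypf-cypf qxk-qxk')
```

['f', 'g', 'cypf', 'qxk']

The backreference `\1` re-matches whatever the first group consumed, character for character.
With a single group, `findall` returns only what that group captured — 4 items.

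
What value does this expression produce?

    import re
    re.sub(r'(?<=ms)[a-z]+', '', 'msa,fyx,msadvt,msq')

The positive lookaround only admits positions where the adjacent text matches; those characters stay outside the span.
`sub` substitutes '' at each match site.

'ms,fyx,ms,ms'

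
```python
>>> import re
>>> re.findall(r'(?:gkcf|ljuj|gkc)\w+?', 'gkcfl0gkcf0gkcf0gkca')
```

['gkcfl', 'gkcf0', 'gkcf0', 'gkca']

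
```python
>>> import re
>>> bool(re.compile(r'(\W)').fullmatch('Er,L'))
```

`re.fullmatch` is like wrapping the pattern in `^…$` (in single-line mode).
Here the string isn't matched end-to-end, so the call returns None, and `bool(None)` is False.

False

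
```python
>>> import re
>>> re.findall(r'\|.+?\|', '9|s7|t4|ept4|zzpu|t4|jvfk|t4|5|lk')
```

['|s7|', '|ept4|', '|t4|', '|t4|']

Lazy quantifiers expand one character at a time until the remainder of the pattern can match.
Walking the string: at [1:5] → '|s7|'; at [7:13] → '|ept4|'; at [17:21] → '|t4|'; at [25:29] → '|t4|'.
Since nothing is captured, `findall` lists the 4 matched substrings directly.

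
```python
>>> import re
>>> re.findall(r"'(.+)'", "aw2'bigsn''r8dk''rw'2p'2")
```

["bigsn''r8dk''rw'2p"]

One capturing group, so `findall` returns just the captured substring from the one match — 1 in all.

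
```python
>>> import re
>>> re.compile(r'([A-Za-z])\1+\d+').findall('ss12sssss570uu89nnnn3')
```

['s', 's', 'u', 'n']

`\1` has to match the exact text group 1 already captured.
Matches: at [0:4] match 'ss12', group 1 = 's'; at [4:12] match 'sssss570', group 1 = 's'; at [12:16] match 'uu89', group 1 = 'u'; at [16:21] match 'nnnn3', group 1 = 'n'.
Because there's exactly one group, `findall` drops the full match and keeps group 1 from each hit.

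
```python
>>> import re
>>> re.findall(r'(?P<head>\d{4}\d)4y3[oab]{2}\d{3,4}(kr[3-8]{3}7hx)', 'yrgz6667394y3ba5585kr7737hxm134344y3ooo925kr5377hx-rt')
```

The pattern matches exactly 4 of a digit, then a digit (captured as 'head'); then the literal '4y3', then exactly 2 of one of [oab], then 3 to 4 of a digit; then the literal 'kr', then exactly 3 of a character in [3-8], then the literal '7hx' (captured).
With 2 capturing groups, `findall` returns a 2-tuple per match.

[('66739', 'kr7737hx')]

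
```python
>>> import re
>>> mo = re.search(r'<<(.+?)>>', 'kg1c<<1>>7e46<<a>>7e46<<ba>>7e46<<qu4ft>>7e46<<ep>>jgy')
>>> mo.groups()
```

('1',)

A non-greedy quantifier consumes as few characters as it can — just enough that the remainder of the pattern still matches from where it stops; whatever follows it matches normally.
Unlike `match`, `search` isn't anchored — it looks for the pattern anywhere in the string.
The match spans [4:9] → '<<1>>'.
Captured: group 1 = '1'.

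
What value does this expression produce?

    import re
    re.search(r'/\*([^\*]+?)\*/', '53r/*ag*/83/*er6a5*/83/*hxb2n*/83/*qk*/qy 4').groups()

('ag',)

Unlike `match`, `search` isn't anchored — it looks for the pattern anywhere in the string.
The match spans [3:9] → '/*ag*/'.
Captured: group 1 = 'ag'.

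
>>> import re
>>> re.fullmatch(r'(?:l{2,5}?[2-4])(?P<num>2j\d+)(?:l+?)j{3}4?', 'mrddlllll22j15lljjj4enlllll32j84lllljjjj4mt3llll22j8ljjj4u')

None

Pattern: 2 to 5 of the literal 'l' (lazy), then a character in [2-4] (non-capturing group); then the literal '2j', then one or more of a digit (captured as 'num'); then one or more of a literal 'l' (lazy) (non-capturing group); then exactly 3 of the literal 'j', then optionally a literal '4'.
`re.fullmatch` requires the pattern to consume the entire string.
Here there's no way to consume every character, so the call returns None.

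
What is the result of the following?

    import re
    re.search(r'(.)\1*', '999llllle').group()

'999'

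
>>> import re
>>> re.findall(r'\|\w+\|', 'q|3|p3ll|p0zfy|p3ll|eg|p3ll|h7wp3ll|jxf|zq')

['|3|', '|p0zfy|', '|eg|', '|h7wp3ll|']

With no groups in the pattern, `findall` gives back each whole match — 4 here.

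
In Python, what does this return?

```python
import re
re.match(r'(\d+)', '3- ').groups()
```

Pattern: one or more of a digit (captured).
`re.match` only tries the pattern at the start of the string.
The match spans [0:1] → '3'.
Captured: group 1 = '3'.

('3',)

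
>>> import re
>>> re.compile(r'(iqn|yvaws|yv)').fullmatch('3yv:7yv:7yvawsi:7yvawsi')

None

`re.fullmatch` requires the pattern to consume the entire string.
Here there's no way to consume every character, so the call returns None.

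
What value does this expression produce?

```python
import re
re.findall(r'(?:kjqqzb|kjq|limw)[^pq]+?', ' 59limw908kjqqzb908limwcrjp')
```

With no groups in the pattern, `findall` gives back each whole match — 3 here.

['limw9', 'kjqqzb9', 'limwc']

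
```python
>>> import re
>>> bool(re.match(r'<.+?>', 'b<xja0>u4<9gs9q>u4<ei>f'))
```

False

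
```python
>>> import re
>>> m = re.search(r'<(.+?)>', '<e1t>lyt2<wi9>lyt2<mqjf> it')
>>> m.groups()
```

('e1t',)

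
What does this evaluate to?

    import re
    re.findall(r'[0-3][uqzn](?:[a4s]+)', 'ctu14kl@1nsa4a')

Pattern: a character in [0-3], then one of [uqzn]; then one or more of one of [a4s] (non-capturing group).
Matches: at [8:14] → '1nsa4a'.
`findall` yields the raw match text (1 of them) because the pattern has no groups.

['1nsa4a']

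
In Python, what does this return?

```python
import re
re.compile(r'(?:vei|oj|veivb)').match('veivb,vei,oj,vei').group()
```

'vei'

`match` is anchored at position 0; if the pattern doesn't fit there, it returns None.
The match spans [0:3] → 'vei'.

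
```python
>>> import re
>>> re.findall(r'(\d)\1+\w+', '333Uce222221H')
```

A backreference is literal: `\1` must see the identical characters the first group matched.
Walking the string: at [0:13] match '333Uce222221H', group 1 = '3'.
Because there's exactly one group, `findall` drops the full match and keeps group 1 from the one hit.

['3']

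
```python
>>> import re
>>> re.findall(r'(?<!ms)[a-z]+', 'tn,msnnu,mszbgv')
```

['tn', 'msnnu', 'mszbgv']

Because the assertion is negative and zero-width, positions next to the forbidden text are skipped.
With no groups in the pattern, `findall` gives back each whole match — 3 here.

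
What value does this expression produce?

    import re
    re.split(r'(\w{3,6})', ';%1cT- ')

[';%', '1cT', '- ']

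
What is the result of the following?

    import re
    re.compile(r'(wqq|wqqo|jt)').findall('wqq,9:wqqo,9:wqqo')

Branches in `(...|...)` are attempted left-to-right; the first branch that allows the whole pattern to succeed is taken.
Scanning left to right: at [0:3] match 'wqq', group 1 = 'wqq'; at [6:9] match 'wqq', group 1 = 'wqq'; at [13:16] match 'wqq', group 1 = 'wqq'.
Because there's exactly one group, `findall` drops the full match and keeps group 1 from each hit.

['wqq', 'wqq', 'wqq']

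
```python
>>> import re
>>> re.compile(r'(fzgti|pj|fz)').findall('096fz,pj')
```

Because there's exactly one group, `findall` drops the full match and keeps group 1 from each hit.

['fz', 'pj']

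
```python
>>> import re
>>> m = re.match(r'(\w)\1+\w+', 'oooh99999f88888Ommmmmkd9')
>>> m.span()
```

`match` is anchored at position 0; if the pattern doesn't fit there, it returns None.
The match spans [0:24] → 'oooh99999f88888Ommmmmkd9'.

(0, 24)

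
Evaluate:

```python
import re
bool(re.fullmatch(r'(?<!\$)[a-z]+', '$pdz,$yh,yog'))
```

A negative assertion filters positions out without eating any characters.
For `fullmatch`, every character of the input must be accounted for by the pattern.
Here the string isn't matched end-to-end, so the call returns None, and `bool(None)` is False.

False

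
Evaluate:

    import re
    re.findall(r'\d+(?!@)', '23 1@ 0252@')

The negative lookahead/lookbehind blocks any match where the forbidden context is present.
Scanning left to right: at [0:2] → '23'; at [6:9] → '025'.
`findall` yields the raw match text (2 of them) because the pattern has no groups.

['23', '025']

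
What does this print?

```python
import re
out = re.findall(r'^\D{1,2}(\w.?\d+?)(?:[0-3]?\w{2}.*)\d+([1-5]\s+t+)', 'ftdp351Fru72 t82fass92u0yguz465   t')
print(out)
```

Lazy quantifiers expand one character at a time until the remainder of the pattern can match.
2 groups means the one result is a tuple of 2 captured strings — 1 here.

[('dp3', '5   t')]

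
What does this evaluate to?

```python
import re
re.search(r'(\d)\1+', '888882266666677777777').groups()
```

('8',)

A backreference is literal: `\1` must see the identical characters the first group matched.
Unlike `match`, `search` isn't anchored — it looks for the pattern anywhere in the string.
The match spans [0:5] → '88888'.
Captured: group 1 = '8'.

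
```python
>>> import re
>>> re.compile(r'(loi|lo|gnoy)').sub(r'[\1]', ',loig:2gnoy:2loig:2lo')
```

',[loi]g:2[gnoy]:2[loi]g:2[lo]'

Alternation isn't longest-match — the leftmost alternative that fits at this position is chosen.
The replacement refers to a captured group, so each match is rewritten using its own captured text.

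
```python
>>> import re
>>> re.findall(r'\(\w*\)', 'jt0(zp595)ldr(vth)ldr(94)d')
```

No capturing groups, so `findall` returns the 3 full match strings.

['(zp595)', '(vth)', '(94)']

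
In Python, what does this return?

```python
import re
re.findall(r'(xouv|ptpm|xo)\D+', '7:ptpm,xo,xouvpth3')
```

['ptpm']

`findall` collects group 1 from the one match (1 total).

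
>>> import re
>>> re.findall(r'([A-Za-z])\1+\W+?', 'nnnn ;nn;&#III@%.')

['n', 'n', 'I']

A backreference is literal: `\1` must see the identical characters the first group matched.
Because there's exactly one group, `findall` drops the full match and keeps group 1 from each hit.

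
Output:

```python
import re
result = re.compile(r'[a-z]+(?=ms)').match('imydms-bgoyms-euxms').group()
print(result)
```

imyd

`match` is anchored at position 0; if the pattern doesn't fit there, it returns None.
The match spans [0:4] → 'imyd'.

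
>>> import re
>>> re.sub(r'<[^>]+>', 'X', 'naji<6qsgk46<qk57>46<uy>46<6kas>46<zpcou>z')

'najiX46X46X46Xz'

Every occurrence is swapped for 'X'.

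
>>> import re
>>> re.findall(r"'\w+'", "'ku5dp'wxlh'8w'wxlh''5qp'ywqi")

Matches: at [0:7] → "'ku5dp'"; at [11:15] → "'8w'"; at [20:25] → "'5qp'".
With no groups in the pattern, `findall` gives back each whole match — 3 here.

["'ku5dp'", "'8w'", "'5qp'"]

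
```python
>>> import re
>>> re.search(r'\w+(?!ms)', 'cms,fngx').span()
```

(0, 3)

Because the assertion is negative and zero-width, positions next to the forbidden text are skipped.
The match spans [0:3] → 'cms'.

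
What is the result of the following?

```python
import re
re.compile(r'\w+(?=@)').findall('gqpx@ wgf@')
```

The lookaround is zero-width — it requires the adjacent text to match without consuming it, so the asserted text isn't part of the match.
With no groups in the pattern, `findall` gives back each whole match — 2 here.

['gqpx', 'wgf']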